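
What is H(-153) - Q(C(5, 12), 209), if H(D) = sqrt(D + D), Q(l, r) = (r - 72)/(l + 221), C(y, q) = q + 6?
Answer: -137/239 + 3*I*sqrt(34) ≈ -0.57322 + 17.493*I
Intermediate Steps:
C(y, q) = 6 + q
Q(l, r) = (-72 + r)/(221 + l)
H(D) = sqrt(2)*sqrt(D) (H(D) = sqrt(2*D) = sqrt(2)*sqrt(D))
H(-153) - Q(C(5, 12), 209) = sqrt(2)*sqrt(-153) - (-72 + 209)/(221 + (6 + 12)) = sqrt(2)*(3*I*sqrt(17)) - 137/(221 + 18) = 3*I*sqrt(34) - 137/239 = -137/239 + 3*I*sqrt(34)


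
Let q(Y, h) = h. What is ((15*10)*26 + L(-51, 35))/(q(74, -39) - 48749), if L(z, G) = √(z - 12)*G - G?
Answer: -3865/48788 - 105*I*√7/48788 ≈ -0.07922 - 0.0056941*I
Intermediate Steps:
L(z, G) = -G + G*√(-12 + z) (L(z, G) = √(-12 + z)*G - G = G*√(-12 + z) - G = -G + G*√(-12 + z))
((15*10)*26 + L(-51, 35))/(q(74, -39) - 48749) = ((15*10)*26 + 35*(-1 + √(-12 - 51)))/(-39 - 48749) = (150*26 + 35*(-1 + √(-63)))/(-48788) = (3900 + 35*(-1 + 3*I*√7))*(-1/48788) = (3900 + (-35 + 105*I*√7))*(-1/48788) = (3865 + 105*I*√7)*(-1/48788) = -3865/48788 - 105*I*√7/48788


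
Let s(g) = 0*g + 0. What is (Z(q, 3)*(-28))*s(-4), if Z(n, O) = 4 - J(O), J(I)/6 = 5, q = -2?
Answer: 0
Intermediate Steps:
J(I) = 30 (J(I) = 6*5 = 30)
Z(n, O) = -26 (Z(n, O) = 4 - 1*30 = 4 - 30 = -26)
s(g) = 0 (s(g) = 0 + 0 = 0)
(Z(q, 3)*(-28))*s(-4) = -26*(-28)*0 = 728*0 = 0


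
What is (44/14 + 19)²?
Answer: 24025/49 ≈ 490.31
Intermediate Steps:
(44/14 + 19)² = (44*(1/14) + 19)² = (22/7 + 19)² = (155/7)² = 24025/49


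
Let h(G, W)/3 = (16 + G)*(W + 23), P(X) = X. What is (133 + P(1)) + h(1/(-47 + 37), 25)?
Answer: 12118/5 ≈ 2423.6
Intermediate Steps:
h(G, W) = 3*(16 + G)*(23 + W) (h(G, W) = 3*((16 + G)*(W + 23)) = 3*((16 + G)*(23 + W)) = 3*(16 + G)*(23 + W))
(133 + P(1)) + h(1/(-47 + 37), 25) = (133 + 1) + (1104 + 48*25 + 69/(-47 + 37) + 3*25/(-47 + 37)) = 134 + (1104 + 1200 + 69/(-10) + 3*25/(-10)) = 134 + (1104 + 1200 + 69*(-1/10) + 3*(-1/10)*25) = 134 + (1104 + 1200 - 69/10 - 15/2) = 134 + 11448/5 = 12118/5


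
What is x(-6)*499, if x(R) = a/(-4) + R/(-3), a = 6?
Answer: 499/2 ≈ 249.50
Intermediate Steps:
x(R) = -3/2 - R/3 (x(R) = 6/(-4) + R/(-3) = 6*(-¼) + R*(-⅓) = -3/2 - R/3)
x(-6)*499 = (-3/2 - ⅓*(-6))*499 = (-3/2 + 2)*499 = (½)*499 = 499/2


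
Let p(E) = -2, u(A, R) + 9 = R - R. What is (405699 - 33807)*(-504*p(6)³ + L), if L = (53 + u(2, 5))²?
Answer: 2219451456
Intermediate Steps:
u(A, R) = -9 (u(A, R) = -9 + (R - R) = -9 + 0 = -9)
L = 1936 (L = (53 - 9)² = 44² = 1936)
(405699 - 33807)*(-504*p(6)³ + L) = (405699 - 33807)*(-504*(-2)³ + 1936) = 371892*(-504*(-8) + 1936) = 371892*(4032 + 1936) = 371892*5968 = 2219451456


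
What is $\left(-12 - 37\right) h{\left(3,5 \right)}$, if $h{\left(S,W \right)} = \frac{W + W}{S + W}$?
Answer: $- \frac{245}{4} \approx -61.25$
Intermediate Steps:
$h{\left(S,W \right)} = \frac{2 W}{S + W}$
$\left(-12 - 37\right) h{\left(3,5 \right)} = \left(-12 - 37\right) 2 \cdot 5 \frac{1}{3 + 5} = - 49 \cdot 2 \cdot 5 \cdot \frac{1}{8} = \left(-49\right) \frac{5}{4} = - \frac{245}{4}$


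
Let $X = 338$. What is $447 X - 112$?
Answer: $150974$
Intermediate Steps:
$447 X - 112 = 447 \cdot 338 - 112 = 151086 - 112 = 150974$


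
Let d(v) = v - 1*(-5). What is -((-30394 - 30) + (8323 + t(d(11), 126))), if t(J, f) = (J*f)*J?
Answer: -10155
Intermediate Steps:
d(v) = 5 + v (d(v) = v + 5 = 5 + v)
t(J, f) = f*J²
-((-30394 - 30) + (8323 + t(d(11), 126))) = -((-30394 - 30) + (8323 + 126*(5 + 11)²)) = -(-30424 + (8323 + 126*16²)) = -(-30424 + (8323 + 126*256)) = -(-30424 + (8323 + 32256)) = -(-30424 + 40579) = -1*10155 = -10155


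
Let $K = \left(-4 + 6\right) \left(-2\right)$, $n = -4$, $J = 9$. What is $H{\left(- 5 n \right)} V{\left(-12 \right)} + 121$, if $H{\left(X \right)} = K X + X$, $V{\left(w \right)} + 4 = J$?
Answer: $-179$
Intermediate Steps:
$V{\left(w \right)} = 5$ ($V{\left(w \right)} = -4 + 9 = 5$)
$K = -4$ ($K = 2 \left(-2\right) = -4$)
$H{\left(X \right)} = - 3 X$ ($H{\left(X \right)} = - 4 X + X = - 3 X$)
$H{\left(- 5 n \right)} V{\left(-12 \right)} + 121 = - 3 \left(\left(-5\right) \left(-4\right)\right) 5 + 121 = \left(-3\right) 20 \cdot 5 + 121 = \left(-60\right) 5 + 121 = -300 + 121 = -179$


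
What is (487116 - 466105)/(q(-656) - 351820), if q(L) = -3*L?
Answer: -21011/349852 ≈ -0.060057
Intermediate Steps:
(487116 - 466105)/(q(-656) - 351820) = (487116 - 466105)/(-3*(-656) - 351820) = 21011/(1968 - 351820) = 21011/(-349852) = 21011*(-1/349852) = -21011/349852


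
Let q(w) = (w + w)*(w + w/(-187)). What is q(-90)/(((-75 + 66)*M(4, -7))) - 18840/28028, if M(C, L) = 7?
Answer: -30546870/119119 ≈ -256.44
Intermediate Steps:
q(w) = 372*w²/187 (q(w) = (2*w)*(w + w*(-1/187)) = (2*w)*(w - w/187) = (2*w)*(186*w/187) = 372*w²/187)
q(-90)/(((-75 + 66)*M(4, -7))) - 18840/28028 = ((372/187)*(-90)²)/(((-75 + 66)*7)) - 18840/28028 = ((372/187)*8100)/((-9*7)) - 18840*1/28028 = (3013200/187)/(-63) - 4710/7007 = (3013200/187)*(-1/63) - 4710/7007 = -334800/1309 - 4710/7007 = -30546870/119119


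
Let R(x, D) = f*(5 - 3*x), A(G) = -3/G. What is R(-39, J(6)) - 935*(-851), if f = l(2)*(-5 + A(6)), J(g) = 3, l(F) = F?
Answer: 794343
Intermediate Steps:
f = -11 (f = 2*(-5 - 3/6) = 2*(-5 - 3*⅙) = 2*(-5 - ½) = 2*(-11/2) = -11)
R(x, D) = -55 + 33*x (R(x, D) = -11*(5 - 3*x) = -55 + 33*x)
R(-39, J(6)) - 935*(-851) = (-55 + 33*(-39)) - 935*(-851) = (-55 - 1287) + 795685 = -1342 + 795685 = 794343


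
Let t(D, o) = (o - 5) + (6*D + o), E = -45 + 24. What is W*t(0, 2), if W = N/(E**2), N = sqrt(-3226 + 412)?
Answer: -I*sqrt(2814)/441 ≈ -0.12029*I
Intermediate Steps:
E = -21
N = I*sqrt(2814) (N = sqrt(-2814) = I*sqrt(2814) ≈ 53.047*I)
t(D, o) = -5 + 2*o + 6*D (t(D, o) = (-5 + o) + (o + 6*D) = -5 + 2*o + 6*D)
W = I*sqrt(2814)/441 (W = (I*sqrt(2814))/((-21)**2) = (I*sqrt(2814))/441 = (I*sqrt(2814))*(1/441) = I*sqrt(2814)/441 ≈ 0.12029*I)
W*t(0, 2) = (I*sqrt(2814)/441)*(-5 + 2*2 + 6*0) = (I*sqrt(2814)/441)*(-5 + 4 + 0) = (I*sqrt(2814)/441)*(-1) = -I*sqrt(2814)/441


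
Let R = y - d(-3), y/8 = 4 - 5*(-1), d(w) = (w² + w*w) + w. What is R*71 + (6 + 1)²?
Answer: 4096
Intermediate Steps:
d(w) = w + 2*w² (d(w) = (w² + w²) + w = 2*w² + w = w + 2*w²)
y = 72 (y = 8*(4 - 5*(-1)) = 8*(4 + 5) = 8*9 = 72)
R = 57 (R = 72 - (-3)*(1 + 2*(-3)) = 72 - (-3)*(1 - 6) = 72 - (-3)*(-5) = 72 - 1*15 = 72 - 15 = 57)
R*71 + (6 + 1)² = 57*71 + (6 + 1)² = 4047 + 7² = 4047 + 49 = 4096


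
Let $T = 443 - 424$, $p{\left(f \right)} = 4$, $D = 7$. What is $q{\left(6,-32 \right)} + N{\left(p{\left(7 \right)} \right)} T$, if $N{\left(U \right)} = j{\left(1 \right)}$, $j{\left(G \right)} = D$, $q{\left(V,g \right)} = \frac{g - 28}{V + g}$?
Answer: $\frac{1759}{13} \approx 135.31$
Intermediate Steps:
$q{\left(V,g \right)} = \frac{-28 + g}{V + g}$
$j{\left(G \right)} = 7$
$N{\left(U \right)} = 7$
$T = 19$ ($T = 443 - 424 = 19$)
$q{\left(6,-32 \right)} + N{\left(p{\left(7 \right)} \right)} T = \frac{-28 - 32}{6 - 32} + 7 \cdot 19 = \frac{1}{-26} \left(-60\right) + 133 = \left(- \frac{1}{26}\right) \left(-60\right) + 133 = \frac{30}{13} + 133 = \frac{1759}{13}$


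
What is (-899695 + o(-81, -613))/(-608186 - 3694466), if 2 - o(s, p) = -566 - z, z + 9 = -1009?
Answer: 900145/4302652 ≈ 0.20921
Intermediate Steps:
z = -1018 (z = -9 - 1009 = -1018)
o(s, p) = -450 (o(s, p) = 2 - (-566 - 1*(-1018)) = 2 - (-566 + 1018) = 2 - 1*452 = 2 - 452 = -450)
(-899695 + o(-81, -613))/(-608186 - 3694466) = (-899695 - 450)/(-608186 - 3694466) = -900145/(-4302652) = -900145*(-1/4302652) = 900145/4302652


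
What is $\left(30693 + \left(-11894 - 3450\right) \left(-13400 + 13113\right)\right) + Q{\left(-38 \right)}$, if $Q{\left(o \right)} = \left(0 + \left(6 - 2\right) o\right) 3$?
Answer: $4433965$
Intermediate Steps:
$Q{\left(o \right)} = 12 o$ ($Q{\left(o \right)} = \left(0 + 4 o\right) 3 = 4 o 3 = 12 o$)
$\left(30693 + \left(-11894 - 3450\right) \left(-13400 + 13113\right)\right) + Q{\left(-38 \right)} = \left(30693 + \left(-11894 - 3450\right) \left(-13400 + 13113\right)\right) + 12 \left(-38\right) = \left(30693 - -4403728\right) - 456 = \left(30693 + 4403728\right) - 456 = 4434421 - 456 = 4433965$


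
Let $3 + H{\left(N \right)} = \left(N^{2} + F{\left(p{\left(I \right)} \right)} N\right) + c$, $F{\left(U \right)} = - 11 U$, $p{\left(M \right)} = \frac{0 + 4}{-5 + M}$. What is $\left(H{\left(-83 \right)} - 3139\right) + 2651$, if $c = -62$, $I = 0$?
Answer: $\frac{28028}{5} \approx 5605.6$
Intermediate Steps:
$p{\left(M \right)} = \frac{4}{-5 + M}$
$H{\left(N \right)} = -65 + N^{2} + \frac{44 N}{5}$ ($H{\left(N \right)} = -3 - \left(62 - N^{2} - - 11 \frac{4}{-5 + 0} N\right) = -3 - \left(62 - N^{2} - - 11 \frac{4}{-5} N\right) = -3 - \left(62 - N^{2} - - 11 \cdot 4 \left(- \frac{1}{5}\right) N\right) = -3 - \left(62 - N^{2} - \left(-11\right) \left(- \frac{4}{5}\right) N\right) = -3 - \left(62 - N^{2} - \frac{44 N}{5}\right) = -3 + \left(-62 + N^{2} + \frac{44 N}{5}\right) = -65 + N^{2} + \frac{44 N}{5}$)
$\left(H{\left(-83 \right)} - 3139\right) + 2651 = \left(\left(-65 + \left(-83\right)^{2} + \frac{44}{5} \left(-83\right)\right) - 3139\right) + 2651 = \left(\left(-65 + 6889 - \frac{3652}{5}\right) - 3139\right) + 2651 = \left(\frac{30468}{5} - 3139\right) + 2651 = \frac{14773}{5} + 2651 = \frac{28028}{5}$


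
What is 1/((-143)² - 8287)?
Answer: 1/12162 ≈ 8.2223e-5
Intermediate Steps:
1/((-143)² - 8287) = 1/(20449 - 8287) = 1/12162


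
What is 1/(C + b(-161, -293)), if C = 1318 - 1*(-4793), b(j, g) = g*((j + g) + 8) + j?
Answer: 1/136628 ≈ 7.3191e-6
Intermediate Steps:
b(j, g) = j + g*(8 + g + j) (b(j, g) = g*((g + j) + 8) + j = g*(8 + g + j) + j = j + g*(8 + g + j))
C = 6111 (C = 1318 + 4793 = 6111)
1/(C + b(-161, -293)) = 1/(6111 + (-161 + (-293)² + 8*(-293) - 293*(-161))) = 1/(6111 + (-161 + 85849 - 2344 + 47173)) = 1/(6111 + 130517) = 1/136628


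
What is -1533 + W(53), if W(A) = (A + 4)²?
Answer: 1716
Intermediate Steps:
W(A) = (4 + A)²
-1533 + W(53) = -1533 + (4 + 53)² = -1533 + 57² = -1533 + 3249 = 1716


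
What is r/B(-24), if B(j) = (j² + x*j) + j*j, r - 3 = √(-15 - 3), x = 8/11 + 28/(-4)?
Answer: 11/4776 + 11*I*√2/4776 ≈ 0.0023032 + 0.0032572*I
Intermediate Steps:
x = -69/11 (x = 8*(1/11) + 28*(-¼) = 8/11 - 7 = -69/11 ≈ -6.2727)
r = 3 + 3*I*√2 (r = 3 + √(-15 - 3) = 3 + √(-18) = 3 + 3*I*√2 ≈ 3.0 + 4.2426*I)
B(j) = 2*j² - 69*j/11 (B(j) = (j² - 69*j/11) + j*j = (j² - 69*j/11) + j² = 2*j² - 69*j/11)
r/B(-24) = (3 + 3*I*√2)/(((1/11)*(-24)*(-69 + 22*(-24)))) = (3 + 3*I*√2)/(((1/11)*(-24)*(-69 - 528))) = (3 + 3*I*√2)/(((1/11)*(-24)*(-597))) = (3 + 3*I*√2)/(14328/11) = (3 + 3*I*√2)*(11/14328) = 11/4776 + 11*I*√2/4776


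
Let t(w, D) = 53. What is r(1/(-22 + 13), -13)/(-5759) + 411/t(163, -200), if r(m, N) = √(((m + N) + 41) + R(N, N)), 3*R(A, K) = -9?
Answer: 411/53 - 4*√14/17277 ≈ 7.7539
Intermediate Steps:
R(A, K) = -3 (R(A, K) = (⅓)*(-9) = -3)
r(m, N) = √(38 + N + m) (r(m, N) = √(((m + N) + 41) - 3) = √(((N + m) + 41) - 3) = √((41 + N + m) - 3) = √(38 + N + m))
r(1/(-22 + 13), -13)/(-5759) + 411/t(163, -200) = √(38 - 13 + 1/(-22 + 13))/(-5759) + 411/53 = √(38 - 13 + 1/(-9))*(-1/5759) + 411*(1/53) = √(38 - 13 - ⅑)*(-1/5759) + 411/53 = √(224/9)*(-1/5759) + 411/53 = (4*√14/3)*(-1/5759) + 411/53 = -4*√14/17277 + 411/53 = 411/53 - 4*√14/17277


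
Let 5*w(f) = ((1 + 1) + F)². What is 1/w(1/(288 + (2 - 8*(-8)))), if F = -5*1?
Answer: 5/9 ≈ 0.55556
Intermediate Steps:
F = -5
w(f) = 9/5 (w(f) = ((1 + 1) - 5)²/5 = (2 - 5)²/5 = (⅕)*(-3)² = (⅕)*9 = 9/5)
1/w(1/(288 + (2 - 8*(-8)))) = 1/(9/5) = 5/9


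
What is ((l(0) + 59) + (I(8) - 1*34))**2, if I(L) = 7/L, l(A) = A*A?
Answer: 42849/64 ≈ 669.52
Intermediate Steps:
l(A) = A**2
((l(0) + 59) + (I(8) - 1*34))**2 = ((0**2 + 59) + (7/8 - 1*34))**2 = ((0 + 59) + (7*(1/8) - 34))**2 = (59 + (7/8 - 34))**2 = (59 - 265/8)**2 = (207/8)**2 = 42849/64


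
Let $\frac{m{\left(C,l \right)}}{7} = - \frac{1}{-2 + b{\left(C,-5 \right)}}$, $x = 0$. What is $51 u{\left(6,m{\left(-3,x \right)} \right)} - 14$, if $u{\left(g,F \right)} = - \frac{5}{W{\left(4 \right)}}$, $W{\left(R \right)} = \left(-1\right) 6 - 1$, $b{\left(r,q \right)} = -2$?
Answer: $\frac{157}{7} \approx 22.429$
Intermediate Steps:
$W{\left(R \right)} = -7$ ($W{\left(R \right)} = -6 - 1 = -7$)
$m{\left(C,l \right)} = \frac{7}{4}$ ($m{\left(C,l \right)} = 7 \left(- \frac{1}{-2 - 2}\right) = 7 \left(- \frac{1}{-4}\right) = 7 \left(\left(-1\right) \left(- \frac{1}{4}\right)\right) = 7 \cdot \frac{1}{4} = \frac{7}{4}$)
$u{\left(g,F \right)} = \frac{5}{7}$ ($u{\left(g,F \right)} = - \frac{5}{-7} = \left(-5\right) \left(- \frac{1}{7}\right) = \frac{5}{7}$)
$51 u{\left(6,m{\left(-3,x \right)} \right)} - 14 = 51 \cdot \frac{5}{7} - 14 = \frac{255}{7} - 14 = \frac{157}{7}$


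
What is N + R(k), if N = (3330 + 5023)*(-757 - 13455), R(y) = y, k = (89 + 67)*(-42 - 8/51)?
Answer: -2018230012/17 ≈ -1.1872e+8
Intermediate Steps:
k = -111800/17 (k = 156*(-42 - 8*1/51) = 156*(-42 - 8/51) = 156*(-2150/51) = -111800/17 ≈ -6576.5)
N = -118712836 (N = 8353*(-14212) = -118712836)
N + R(k) = -118712836 - 111800/17 = -2018230012/17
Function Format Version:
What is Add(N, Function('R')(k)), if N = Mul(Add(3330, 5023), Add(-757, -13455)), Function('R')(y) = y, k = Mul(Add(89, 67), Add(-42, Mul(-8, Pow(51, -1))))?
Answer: Rational(-2018230012, 17) ≈ -1.1872e+8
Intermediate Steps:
k = Rational(-111800, 17) (k = Mul(156, Add(-42, Mul(-8, Rational(1, 51)))) = Mul(156, Add(-42, Rational(-8, 51))) = Mul(156, Rational(-2150, 51)) = Rational(-111800, 17) ≈ -6576.5)
N = -118712836 (N = Mul(8353, -14212) = -118712836)
Add(N, Function('R')(k)) = Add(-118712836, Rational(-111800, 17)) = Rational(-2018230012, 17)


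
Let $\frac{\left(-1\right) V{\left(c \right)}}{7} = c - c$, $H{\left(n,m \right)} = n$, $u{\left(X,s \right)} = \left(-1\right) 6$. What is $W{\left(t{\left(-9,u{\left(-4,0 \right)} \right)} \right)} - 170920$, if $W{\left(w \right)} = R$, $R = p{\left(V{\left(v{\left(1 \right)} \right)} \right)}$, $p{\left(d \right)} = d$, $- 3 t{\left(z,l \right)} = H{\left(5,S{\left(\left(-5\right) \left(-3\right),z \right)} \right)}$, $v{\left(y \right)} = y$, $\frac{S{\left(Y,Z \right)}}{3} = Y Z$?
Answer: $-170920$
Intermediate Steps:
$S{\left(Y,Z \right)} = 3 Y Z$
$u{\left(X,s \right)} = -6$
$t{\left(z,l \right)} = - \frac{5}{3}$ ($t{\left(z,l \right)} = \left(- \frac{1}{3}\right) 5 = - \frac{5}{3}$)
$V{\left(c \right)} = 0$ ($V{\left(c \right)} = - 7 \left(c - c\right) = \left(-7\right) 0 = 0$)
$R = 0$
$W{\left(w \right)} = 0$
$W{\left(t{\left(-9,u{\left(-4,0 \right)} \right)} \right)} - 170920 = 0 - 170920 = -170920$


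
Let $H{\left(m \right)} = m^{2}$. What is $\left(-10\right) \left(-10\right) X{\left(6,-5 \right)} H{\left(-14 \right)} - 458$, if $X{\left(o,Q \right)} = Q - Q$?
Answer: $-458$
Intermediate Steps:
$X{\left(o,Q \right)} = 0$
$\left(-10\right) \left(-10\right) X{\left(6,-5 \right)} H{\left(-14 \right)} - 458 = \left(-10\right) \left(-10\right) 0 \left(-14\right)^{2} - 458 = 100 \cdot 0 \cdot 196 - 458 = 0 \cdot 196 - 458 = 0 - 458 = -458$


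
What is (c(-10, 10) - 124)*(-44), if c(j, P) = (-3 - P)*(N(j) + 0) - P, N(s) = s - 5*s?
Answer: 28776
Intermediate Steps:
N(s) = -4*s
c(j, P) = -P - 4*j*(-3 - P) (c(j, P) = (-3 - P)*(-4*j + 0) - P = (-3 - P)*(-4*j) - P = -4*j*(-3 - P) - P = -P - 4*j*(-3 - P))
(c(-10, 10) - 124)*(-44) = ((-1*10 + 12*(-10) + 4*10*(-10)) - 124)*(-44) = ((-10 - 120 - 400) - 124)*(-44) = (-530 - 124)*(-44) = -654*(-44) = 28776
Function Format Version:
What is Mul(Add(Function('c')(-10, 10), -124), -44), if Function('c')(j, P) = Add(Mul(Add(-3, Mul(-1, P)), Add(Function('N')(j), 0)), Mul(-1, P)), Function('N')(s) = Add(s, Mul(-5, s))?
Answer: 28776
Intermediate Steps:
Function('N')(s) = Mul(-4, s)
Function('c')(j, P) = Add(Mul(-1, P), Mul(-4, j, Add(-3, Mul(-1, P)))) (Function('c')(j, P) = Add(Mul(Add(-3, Mul(-1, P)), Add(Mul(-4, j), 0)), Mul(-1, P)) = Add(Mul(Add(-3, Mul(-1, P)), Mul(-4, j)), Mul(-1, P)) = Add(Mul(-4, j, Add(-3, Mul(-1, P))), Mul(-1, P)) = Add(Mul(-1, P), Mul(-4, j, Add(-3, Mul(-1, P)))))
Mul(Add(Function('c')(-10, 10), -124), -44) = Mul(Add(Add(Mul(-1, 10), Mul(12, -10), Mul(4, 10, -10)), -124), -44) = Mul(Add(Add(-10, -120, -400), -124), -44) = Mul(Add(-530, -124), -44) = Mul(-654, -44) = 28776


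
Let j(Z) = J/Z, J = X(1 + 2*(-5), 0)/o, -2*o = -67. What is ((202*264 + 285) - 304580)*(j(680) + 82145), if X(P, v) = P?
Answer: -469625284158997/22780 ≈ -2.0616e+10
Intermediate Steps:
o = 67/2 (o = -1/2*(-67) = 67/2 ≈ 33.500)
J = -18/67 (J = (1 + 2*(-5))/(67/2) = (1 - 10)*(2/67) = -9*2/67 = -18/67 ≈ -0.26866)
j(Z) = -18/(67*Z)
((202*264 + 285) - 304580)*(j(680) + 82145) = ((202*264 + 285) - 304580)*(-18/67/680 + 82145) = ((53328 + 285) - 304580)*(-18/67*1/680 + 82145) = (53613 - 304580)*(-9/22780 + 82145) = -250967*1871263091/22780 = -469625284158997/22780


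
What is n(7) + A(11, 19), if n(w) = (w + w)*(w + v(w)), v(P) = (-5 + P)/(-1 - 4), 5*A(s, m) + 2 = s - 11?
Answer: 92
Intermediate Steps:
A(s, m) = -13/5 + s/5 (A(s, m) = -⅖ + (s - 11)/5 = -⅖ + (-11 + s)/5 = -⅖ + (-11/5 + s/5) = -13/5 + s/5)
v(P) = 1 - P/5 (v(P) = (-5 + P)/(-5) = (-5 + P)*(-⅕) = 1 - P/5)
n(w) = 2*w*(1 + 4*w/5) (n(w) = (w + w)*(w + (1 - w/5)) = (2*w)*(1 + 4*w/5) = 2*w*(1 + 4*w/5))
n(7) + A(11, 19) = (⅖)*7*(5 + 4*7) + (-13/5 + (⅕)*11) = (⅖)*7*(5 + 28) + (-13/5 + 11/5) = (⅖)*7*33 - ⅖ = 462/5 - ⅖ = 92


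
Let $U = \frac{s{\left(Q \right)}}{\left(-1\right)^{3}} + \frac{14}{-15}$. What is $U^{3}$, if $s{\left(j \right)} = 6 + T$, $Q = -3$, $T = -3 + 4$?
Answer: $- \frac{1685159}{3375} \approx -499.31$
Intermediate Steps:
$T = 1$
$s{\left(j \right)} = 7$ ($s{\left(j \right)} = 6 + 1 = 7$)
$U = - \frac{119}{15}$ ($U = \frac{7}{\left(-1\right)^{3}} + \frac{14}{-15} = \frac{7}{-1} + 14 \left(- \frac{1}{15}\right) = 7 \left(-1\right) - \frac{14}{15} = -7 - \frac{14}{15} = - \frac{119}{15} \approx -7.9333$)
$U^{3} = \left(- \frac{119}{15}\right)^{3} = - \frac{1685159}{3375}$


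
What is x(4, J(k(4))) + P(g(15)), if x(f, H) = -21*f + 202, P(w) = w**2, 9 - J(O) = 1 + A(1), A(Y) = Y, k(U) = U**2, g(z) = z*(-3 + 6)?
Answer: 2143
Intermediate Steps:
g(z) = 3*z (g(z) = z*3 = 3*z)
J(O) = 7 (J(O) = 9 - (1 + 1) = 9 - 1*2 = 9 - 2 = 7)
x(f, H) = 202 - 21*f
x(4, J(k(4))) + P(g(15)) = (202 - 21*4) + (3*15)**2 = (202 - 84) + 45**2 = 118 + 2025 = 2143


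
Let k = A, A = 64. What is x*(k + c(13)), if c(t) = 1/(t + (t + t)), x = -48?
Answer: -39952/13 ≈ -3073.2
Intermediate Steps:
k = 64
c(t) = 1/(3*t) (c(t) = 1/(t + 2*t) = 1/(3*t))
x*(k + c(13)) = -48*(64 + (⅓)/13) = -48*(64 + (⅓)*(1/13)) = -48*(64 + 1/39) = -48*2497/39 = -39952/13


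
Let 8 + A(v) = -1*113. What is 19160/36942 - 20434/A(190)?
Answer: 378595594/2234991 ≈ 169.39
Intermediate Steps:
A(v) = -121 (A(v) = -8 - 1*113 = -8 - 113 = -121)
19160/36942 - 20434/A(190) = 19160/36942 - 20434/(-121) = 19160*(1/36942) - 20434*(-1/121) = 9580/18471 + 20434/121 = 378595594/2234991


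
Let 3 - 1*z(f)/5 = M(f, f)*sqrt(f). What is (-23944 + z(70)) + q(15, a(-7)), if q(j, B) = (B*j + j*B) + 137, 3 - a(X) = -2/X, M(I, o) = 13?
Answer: -165974/7 - 65*sqrt(70) ≈ -24254.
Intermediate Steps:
a(X) = 3 + 2/X (a(X) = 3 - (-2)/X = 3 + 2/X)
z(f) = 15 - 65*sqrt(f)
q(j, B) = 137 + 2*B*j (q(j, B) = (B*j + B*j) + 137 = 2*B*j + 137 = 137 + 2*B*j)
(-23944 + z(70)) + q(15, a(-7)) = (-23944 + (15 - 65*sqrt(70))) + (137 + 2*(3 + 2/(-7))*15) = (-23929 - 65*sqrt(70)) + (137 + 2*(3 + 2*(-1/7))*15) = (-23929 - 65*sqrt(70)) + (137 + 2*(3 - 2/7)*15) = (-23929 - 65*sqrt(70)) + (137 + 2*(19/7)*15) = (-23929 - 65*sqrt(70)) + (137 + 570/7) = (-23929 - 65*sqrt(70)) + 1529/7 = -165974/7 - 65*sqrt(70)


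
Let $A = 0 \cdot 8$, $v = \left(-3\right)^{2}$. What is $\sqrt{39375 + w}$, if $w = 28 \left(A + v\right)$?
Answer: $3 \sqrt{4403} \approx 199.07$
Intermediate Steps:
$v = 9$
$A = 0$
$w = 252$ ($w = 28 \left(0 + 9\right) = 28 \cdot 9 = 252$)
$\sqrt{39375 + w} = \sqrt{39375 + 252} = \sqrt{39627} = 3 \sqrt{4403}$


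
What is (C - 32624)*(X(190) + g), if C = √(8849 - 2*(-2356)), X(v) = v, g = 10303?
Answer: -342323632 + 10493*√13561 ≈ -3.4110e+8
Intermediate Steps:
C = √13561 (C = √(8849 + 4712) = √13561 ≈ 116.45)
(C - 32624)*(X(190) + g) = (√13561 - 32624)*(190 + 10303) = (-32624 + √13561)*10493 = -342323632 + 10493*√13561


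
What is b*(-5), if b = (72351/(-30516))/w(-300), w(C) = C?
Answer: -8039/203440 ≈ -0.039515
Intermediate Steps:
b = 8039/1017200 (b = (72351/(-30516))/(-300) = (72351*(-1/30516))*(-1/300) = -24117/10172*(-1/300) = 8039/1017200 ≈ 0.0079031)
b*(-5) = (8039/1017200)*(-5) = -8039/203440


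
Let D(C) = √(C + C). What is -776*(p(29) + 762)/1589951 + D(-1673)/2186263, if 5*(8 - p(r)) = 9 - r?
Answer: -600624/1589951 + I*√3346/2186263 ≈ -0.37776 + 2.6458e-5*I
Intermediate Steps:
p(r) = 31/5 + r/5 (p(r) = 8 - (9 - r)/5 = 8 + (-9/5 + r/5) = 31/5 + r/5)
D(C) = √2*√C (D(C) = √(2*C) = √2*√C)
-776*(p(29) + 762)/1589951 + D(-1673)/2186263 = -776*((31/5 + (⅕)*29) + 762)/1589951 + (√2*√(-1673))/2186263 = -776*((31/5 + 29/5) + 762)*(1/1589951) + (√2*(I*√1673))*(1/2186263) = -776*(12 + 762)*(1/1589951) + (I*√3346)*(1/2186263) = -776*774*(1/1589951) + I*√3346/2186263 = -600624*1/1589951 + I*√3346/2186263 = -600624/1589951 + I*√3346/2186263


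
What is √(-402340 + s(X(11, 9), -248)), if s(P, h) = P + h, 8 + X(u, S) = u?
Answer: I*√402585 ≈ 634.5*I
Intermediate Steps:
X(u, S) = -8 + u
√(-402340 + s(X(11, 9), -248)) = √(-402340 + ((-8 + 11) - 248)) = √(-402340 + (3 - 248)) = √(-402340 - 245) = √(-402585) = I*√402585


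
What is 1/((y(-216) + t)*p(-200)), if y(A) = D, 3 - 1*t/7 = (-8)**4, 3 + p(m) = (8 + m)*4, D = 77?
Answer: 1/22030554 ≈ 4.5392e-8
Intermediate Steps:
p(m) = 29 + 4*m (p(m) = -3 + (8 + m)*4 = -3 + (32 + 4*m) = 29 + 4*m)
t = -28651 (t = 21 - 7*(-8)**4 = 21 - 7*4096 = 21 - 28672 = -28651)
y(A) = 77
1/((y(-216) + t)*p(-200)) = 1/((77 - 28651)*(29 + 4*(-200))) = 1/((-28574)*(29 - 800)) = -1/28574/(-771) = -1/28574*(-1/771) = 1/22030554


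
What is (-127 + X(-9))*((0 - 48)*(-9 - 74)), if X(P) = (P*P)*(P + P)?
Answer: -6314640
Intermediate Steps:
X(P) = 2*P³ (X(P) = P²*(2*P) = 2*P³)
(-127 + X(-9))*((0 - 48)*(-9 - 74)) = (-127 + 2*(-9)³)*((0 - 48)*(-9 - 74)) = (-127 + 2*(-729))*(-48*(-83)) = (-127 - 1458)*3984 = -1585*3984 = -6314640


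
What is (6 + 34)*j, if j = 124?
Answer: 4960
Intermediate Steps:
(6 + 34)*j = (6 + 34)*124 = 40*124 = 4960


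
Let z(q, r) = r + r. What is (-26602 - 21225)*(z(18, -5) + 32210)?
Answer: -1540029400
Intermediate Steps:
z(q, r) = 2*r
(-26602 - 21225)*(z(18, -5) + 32210) = (-26602 - 21225)*(2*(-5) + 32210) = -47827*(-10 + 32210) = -47827*32200 = -1540029400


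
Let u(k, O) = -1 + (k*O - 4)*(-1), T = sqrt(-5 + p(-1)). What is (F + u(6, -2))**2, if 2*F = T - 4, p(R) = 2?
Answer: (26 + I*sqrt(3))**2/4 ≈ 168.25 + 22.517*I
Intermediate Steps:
T = I*sqrt(3) (T = sqrt(-5 + 2) = sqrt(-3) = I*sqrt(3) ≈ 1.732*I)
u(k, O) = 3 - O*k (u(k, O) = -1 + (O*k - 4)*(-1) = -1 + (-4 + O*k)*(-1) = -1 + (4 - O*k) = 3 - O*k)
F = -2 + I*sqrt(3)/2 (F = (I*sqrt(3) - 4)/2 = (-4 + I*sqrt(3))/2 = -2 + I*sqrt(3)/2 ≈ -2.0 + 0.86602*I)
(F + u(6, -2))**2 = ((-2 + I*sqrt(3)/2) + (3 - 1*(-2)*6))**2 = ((-2 + I*sqrt(3)/2) + (3 + 12))**2 = ((-2 + I*sqrt(3)/2) + 15)**2 = (13 + I*sqrt(3)/2)**2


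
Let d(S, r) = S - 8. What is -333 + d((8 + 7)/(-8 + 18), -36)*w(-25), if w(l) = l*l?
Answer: -8791/2 ≈ -4395.5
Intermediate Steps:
w(l) = l²
d(S, r) = -8 + S
-333 + d((8 + 7)/(-8 + 18), -36)*w(-25) = -333 + (-8 + (8 + 7)/(-8 + 18))*(-25)² = -333 + (-8 + 15/10)*625 = -333 + (-8 + 15*(⅒))*625 = -333 + (-8 + 3/2)*625 = -333 - 13/2*625 = -333 - 8125/2 = -8791/2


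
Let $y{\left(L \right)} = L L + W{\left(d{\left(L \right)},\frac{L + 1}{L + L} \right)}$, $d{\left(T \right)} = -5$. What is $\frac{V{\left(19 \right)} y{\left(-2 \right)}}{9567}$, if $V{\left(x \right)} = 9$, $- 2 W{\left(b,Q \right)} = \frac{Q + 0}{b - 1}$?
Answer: $\frac{193}{51024} \approx 0.0037825$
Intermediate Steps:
$W{\left(b,Q \right)} = - \frac{Q}{2 \left(-1 + b\right)}$ ($W{\left(b,Q \right)} = - \frac{\left(Q + 0\right) \frac{1}{b - 1}}{2} = - \frac{Q \frac{1}{-1 + b}}{2} = - \frac{Q}{2 \left(-1 + b\right)}$)
$y{\left(L \right)} = L^{2} + \frac{1 + L}{24 L}$ ($y{\left(L \right)} = L L - \frac{\left(L + 1\right) \frac{1}{L + L}}{-2 + 2 \left(-5\right)} = L^{2} - \frac{\left(1 + L\right) \frac{1}{2 L}}{-2 - 10} = L^{2} - \frac{\left(1 + L\right) \frac{1}{2 L}}{-12} = L^{2} - \frac{1 + L}{2 L} \left(- \frac{1}{12}\right) = L^{2} + \frac{1 + L}{24 L}$)
$\frac{V{\left(19 \right)} y{\left(-2 \right)}}{9567} = \frac{9 \frac{1 - 2 + 24 \left(-2\right)^{3}}{24 \left(-2\right)}}{9567} = 9 \cdot \frac{1}{24} \left(- \frac{1}{2}\right) \left(1 - 2 + 24 \left(-8\right)\right) \frac{1}{9567} = 9 \cdot \frac{1}{24} \left(- \frac{1}{2}\right) \left(1 - 2 - 192\right) \frac{1}{9567} = 9 \cdot \frac{1}{24} \left(- \frac{1}{2}\right) \left(-193\right) \frac{1}{9567} = 9 \cdot \frac{193}{48} \cdot \frac{1}{9567} = \frac{579}{16} \cdot \frac{1}{9567} = \frac{193}{51024}$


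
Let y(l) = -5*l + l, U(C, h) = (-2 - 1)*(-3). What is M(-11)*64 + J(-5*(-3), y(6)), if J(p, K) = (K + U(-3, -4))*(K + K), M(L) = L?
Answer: 16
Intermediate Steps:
U(C, h) = 9 (U(C, h) = -3*(-3) = 9)
y(l) = -4*l
J(p, K) = 2*K*(9 + K) (J(p, K) = (K + 9)*(K + K) = (9 + K)*(2*K) = 2*K*(9 + K))
M(-11)*64 + J(-5*(-3), y(6)) = -11*64 + 2*(-4*6)*(9 - 4*6) = -704 + 2*(-24)*(9 - 24) = -704 + 2*(-24)*(-15) = -704 + 720 = 16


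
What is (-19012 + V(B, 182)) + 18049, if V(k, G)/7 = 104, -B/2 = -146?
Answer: -235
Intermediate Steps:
B = 292 (B = -2*(-146) = 292)
V(k, G) = 728 (V(k, G) = 7*104 = 728)
(-19012 + V(B, 182)) + 18049 = (-19012 + 728) + 18049 = -18284 + 18049 = -235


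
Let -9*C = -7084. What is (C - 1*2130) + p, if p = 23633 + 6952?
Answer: 263179/9 ≈ 29242.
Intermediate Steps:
C = 7084/9 (C = -1/9*(-7084) = 7084/9 ≈ 787.11)
p = 30585
(C - 1*2130) + p = (7084/9 - 1*2130) + 30585 = (7084/9 - 2130) + 30585 = -12086/9 + 30585 = 263179/9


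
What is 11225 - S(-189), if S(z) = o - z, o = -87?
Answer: 11123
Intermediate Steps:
S(z) = -87 - z
11225 - S(-189) = 11225 - (-87 - 1*(-189)) = 11225 - (-87 + 189) = 11225 - 1*102 = 11225 - 102 = 11123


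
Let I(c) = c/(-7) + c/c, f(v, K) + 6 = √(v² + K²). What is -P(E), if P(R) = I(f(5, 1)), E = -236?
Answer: -13/7 + √26/7 ≈ -1.1287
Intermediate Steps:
f(v, K) = -6 + √(K² + v²) (f(v, K) = -6 + √(v² + K²) = -6 + √(K² + v²))
I(c) = 1 - c/7 (I(c) = c*(-⅐) + 1 = -c/7 + 1 = 1 - c/7)
P(R) = 13/7 - √26/7 (P(R) = 1 - (-6 + √(1² + 5²))/7 = 1 - (-6 + √(1 + 25))/7 = 1 - (-6 + √26)/7 = 1 + (6/7 - √26/7) = 13/7 - √26/7)
-P(E) = -(13/7 - √26/7) = -13/7 + √26/7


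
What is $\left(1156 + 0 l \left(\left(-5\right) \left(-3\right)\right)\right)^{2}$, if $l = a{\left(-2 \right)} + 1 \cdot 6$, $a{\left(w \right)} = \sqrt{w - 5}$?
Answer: $1336336$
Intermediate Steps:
$a{\left(w \right)} = \sqrt{-5 + w}$
$l = 6 + i \sqrt{7}$ ($l = \sqrt{-5 - 2} + 1 \cdot 6 = \sqrt{-7} + 6 = i \sqrt{7} + 6 = 6 + i \sqrt{7} \approx 6.0 + 2.6458 i$)
$\left(1156 + 0 l \left(\left(-5\right) \left(-3\right)\right)\right)^{2} = \left(1156 + 0 \left(6 + i \sqrt{7}\right) \left(\left(-5\right) \left(-3\right)\right)\right)^{2} = \left(1156 + 0 \cdot 15\right)^{2} = \left(1156 + 0\right)^{2} = 1156^{2} = 1336336$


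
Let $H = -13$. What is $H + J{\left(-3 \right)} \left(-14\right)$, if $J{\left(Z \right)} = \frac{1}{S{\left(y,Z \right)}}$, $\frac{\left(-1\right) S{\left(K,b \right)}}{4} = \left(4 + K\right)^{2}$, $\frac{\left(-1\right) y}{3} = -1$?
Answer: $- \frac{181}{14} \approx -12.929$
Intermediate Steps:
$y = 3$ ($y = \left(-3\right) \left(-1\right) = 3$)
$S{\left(K,b \right)} = - 4 \left(4 + K\right)^{2}$
$J{\left(Z \right)} = - \frac{1}{196}$ ($J{\left(Z \right)} = \frac{1}{\left(-4\right) \left(4 + 3\right)^{2}} = \frac{1}{\left(-4\right) 7^{2}} = \frac{1}{\left(-4\right) 49} = \frac{1}{-196} = - \frac{1}{196}$)
$H + J{\left(-3 \right)} \left(-14\right) = -13 - - \frac{1}{14} = -13 + \frac{1}{14} = - \frac{181}{14}$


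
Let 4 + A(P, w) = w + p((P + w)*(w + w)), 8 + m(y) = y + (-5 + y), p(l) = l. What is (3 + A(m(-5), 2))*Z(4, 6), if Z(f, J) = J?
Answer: -498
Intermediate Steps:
m(y) = -13 + 2*y (m(y) = -8 + (y + (-5 + y)) = -8 + (-5 + 2*y) = -13 + 2*y)
A(P, w) = -4 + w + 2*w*(P + w) (A(P, w) = -4 + (w + (P + w)*(w + w)) = -4 + (w + (P + w)*(2*w)) = -4 + (w + 2*w*(P + w)) = -4 + w + 2*w*(P + w))
(3 + A(m(-5), 2))*Z(4, 6) = (3 + (-4 + 2 + 2*2*((-13 + 2*(-5)) + 2)))*6 = (3 + (-4 + 2 + 2*2*((-13 - 10) + 2)))*6 = (3 + (-4 + 2 + 2*2*(-23 + 2)))*6 = (3 + (-4 + 2 + 2*2*(-21)))*6 = (3 + (-4 + 2 - 84))*6 = (3 - 86)*6 = -83*6 = -498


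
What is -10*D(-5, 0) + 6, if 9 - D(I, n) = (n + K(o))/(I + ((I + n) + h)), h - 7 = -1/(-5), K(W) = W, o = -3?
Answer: -513/7 ≈ -73.286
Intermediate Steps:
h = 36/5 (h = 7 - 1/(-5) = 7 - 1*(-1/5) = 7 + 1/5 = 36/5 ≈ 7.2000)
D(I, n) = 9 - (-3 + n)/(36/5 + n + 2*I) (D(I, n) = 9 - (n - 3)/(I + ((I + n) + 36/5)) = 9 - (-3 + n)/(I + (36/5 + I + n)) = 9 - (-3 + n)/(36/5 + n + 2*I))
-10*D(-5, 0) + 6 = -10*(339 + 40*0 + 90*(-5))/(36 + 5*0 + 10*(-5)) + 6 = -10*(339 + 0 - 450)/(36 + 0 - 50) + 6 = -10*(-111)/(-14) + 6 = -(-5)*(-111)/7 + 6 = -10*111/14 + 6 = -555/7 + 6 = -513/7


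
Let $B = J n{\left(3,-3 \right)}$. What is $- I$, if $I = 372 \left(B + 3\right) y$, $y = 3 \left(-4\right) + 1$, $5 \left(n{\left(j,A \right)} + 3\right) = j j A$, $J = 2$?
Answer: $- \frac{282348}{5} \approx -56470.0$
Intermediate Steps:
$n{\left(j,A \right)} = -3 + \frac{A j^{2}}{5}$ ($n{\left(j,A \right)} = -3 + \frac{j j A}{5} = -3 + \frac{j^{2} A}{5} = -3 + \frac{A j^{2}}{5}$)
$B = - \frac{84}{5}$ ($B = 2 \left(-3 + \frac{1}{5} \left(-3\right) 3^{2}\right) = 2 \left(-3 + \frac{1}{5} \left(-3\right) 9\right) = 2 \left(-3 - \frac{27}{5}\right) = 2 \left(- \frac{42}{5}\right) = - \frac{84}{5} \approx -16.8$)
$y = -11$ ($y = -12 + 1 = -11$)
$I = \frac{282348}{5}$ ($I = 372 \left(- \frac{84}{5} + 3\right) \left(-11\right) = 372 \left(\left(- \frac{69}{5}\right) \left(-11\right)\right) = 372 \cdot \frac{759}{5} = \frac{282348}{5} \approx 56470.0$)
$- I = \left(-1\right) \frac{282348}{5} = - \frac{282348}{5}$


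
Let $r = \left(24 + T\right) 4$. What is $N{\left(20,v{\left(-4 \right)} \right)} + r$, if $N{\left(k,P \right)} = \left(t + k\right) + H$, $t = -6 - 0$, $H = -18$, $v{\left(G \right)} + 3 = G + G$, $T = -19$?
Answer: $16$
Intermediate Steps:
$v{\left(G \right)} = -3 + 2 G$ ($v{\left(G \right)} = -3 + \left(G + G\right) = -3 + 2 G$)
$r = 20$ ($r = \left(24 - 19\right) 4 = 5 \cdot 4 = 20$)
$t = -6$ ($t = -6 + 0 = -6$)
$N{\left(k,P \right)} = -24 + k$ ($N{\left(k,P \right)} = \left(-6 + k\right) - 18 = -24 + k$)
$N{\left(20,v{\left(-4 \right)} \right)} + r = \left(-24 + 20\right) + 20 = -4 + 20 = 16$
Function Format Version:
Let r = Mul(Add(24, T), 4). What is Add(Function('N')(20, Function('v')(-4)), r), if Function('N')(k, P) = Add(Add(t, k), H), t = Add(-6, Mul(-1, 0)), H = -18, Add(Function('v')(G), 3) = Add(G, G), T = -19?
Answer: 16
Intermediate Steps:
Function('v')(G) = Add(-3, Mul(2, G)) (Function('v')(G) = Add(-3, Add(G, G)) = Add(-3, Mul(2, G)))
r = 20 (r = Mul(Add(24, -19), 4) = Mul(5, 4) = 20)
t = -6 (t = Add(-6, 0) = -6)
Function('N')(k, P) = Add(-24, k) (Function('N')(k, P) = Add(Add(-6, k), -18) = Add(-24, k))
Add(Function('N')(20, Function('v')(-4)), r) = Add(Add(-24, 20), 20) = Add(-4, 20) = 16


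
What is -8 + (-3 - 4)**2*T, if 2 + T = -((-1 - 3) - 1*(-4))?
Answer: -106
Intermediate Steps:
T = -2 (T = -2 - ((-1 - 3) - 1*(-4)) = -2 - (-4 + 4) = -2 - 1*0 = -2 + 0 = -2)
-8 + (-3 - 4)**2*T = -8 + (-3 - 4)**2*(-2) = -8 + (-7)**2*(-2) = -8 + 49*(-2) = -8 - 98 = -106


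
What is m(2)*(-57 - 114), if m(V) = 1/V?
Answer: -171/2 ≈ -85.500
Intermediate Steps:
m(2)*(-57 - 114) = (-57 - 114)/2 = (1/2)*(-171) = -171/2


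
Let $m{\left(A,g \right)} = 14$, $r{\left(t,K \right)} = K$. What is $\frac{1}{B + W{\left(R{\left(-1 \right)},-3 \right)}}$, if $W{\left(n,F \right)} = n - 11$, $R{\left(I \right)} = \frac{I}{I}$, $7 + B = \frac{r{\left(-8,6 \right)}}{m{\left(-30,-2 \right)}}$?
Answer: $- \frac{7}{116} \approx -0.060345$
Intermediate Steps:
$B = - \frac{46}{7}$ ($B = -7 + \frac{6}{14} = -7 + 6 \cdot \frac{1}{14} = -7 + \frac{3}{7} = - \frac{46}{7} \approx -6.5714$)
$R{\left(I \right)} = 1$
$W{\left(n,F \right)} = -11 + n$
$\frac{1}{B + W{\left(R{\left(-1 \right)},-3 \right)}} = \frac{1}{- \frac{46}{7} + \left(-11 + 1\right)} = \frac{1}{- \frac{46}{7} - 10} = \frac{1}{- \frac{116}{7}} = - \frac{7}{116}$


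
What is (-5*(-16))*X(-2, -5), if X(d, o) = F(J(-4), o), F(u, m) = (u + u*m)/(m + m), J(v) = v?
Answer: -128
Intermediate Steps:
F(u, m) = (u + m*u)/(2*m) (F(u, m) = (u + m*u)/((2*m)) = (u + m*u)*(1/(2*m)) = (u + m*u)/(2*m))
X(d, o) = -2*(1 + o)/o (X(d, o) = (1/2)*(-4)*(1 + o)/o = -2*(1 + o)/o)
(-5*(-16))*X(-2, -5) = (-5*(-16))*(-2 - 2/(-5)) = 80*(-2 - 2*(-1/5)) = 80*(-2 + 2/5) = 80*(-8/5) = -128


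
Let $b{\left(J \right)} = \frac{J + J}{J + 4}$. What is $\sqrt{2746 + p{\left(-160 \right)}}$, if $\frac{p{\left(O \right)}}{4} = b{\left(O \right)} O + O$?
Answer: $\frac{\sqrt{1206426}}{39} \approx 28.163$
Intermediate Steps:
$b{\left(J \right)} = \frac{2 J}{4 + J}$
$p{\left(O \right)} = 4 O + \frac{8 O^{2}}{4 + O}$ ($p{\left(O \right)} = 4 \left(\frac{2 O}{4 + O} O + O\right) = 4 \left(\frac{2 O^{2}}{4 + O} + O\right) = 4 \left(O + \frac{2 O^{2}}{4 + O}\right) = 4 O + \frac{8 O^{2}}{4 + O}$)
$\sqrt{2746 + p{\left(-160 \right)}} = \sqrt{2746 + 4 \left(-160\right) \frac{1}{4 - 160} \left(4 + 3 \left(-160\right)\right)} = \sqrt{2746 + 4 \left(-160\right) \frac{1}{-156} \left(4 - 480\right)} = \sqrt{2746 + 4 \left(-160\right) \left(- \frac{1}{156}\right) \left(-476\right)} = \sqrt{2746 - \frac{76160}{39}} = \sqrt{\frac{30934}{39}} = \frac{\sqrt{1206426}}{39}$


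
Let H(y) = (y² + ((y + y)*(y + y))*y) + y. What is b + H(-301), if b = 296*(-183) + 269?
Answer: -109047203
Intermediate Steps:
H(y) = y + y² + 4*y³ (H(y) = (y² + ((2*y)*(2*y))*y) + y = (y² + (4*y²)*y) + y = (y² + 4*y³) + y = y + y² + 4*y³)
b = -53899 (b = -54168 + 269 = -53899)
b + H(-301) = -53899 - 301*(1 - 301 + 4*(-301)²) = -53899 - 301*(1 - 301 + 4*90601) = -53899 - 301*(1 - 301 + 362404) = -53899 - 301*362104 = -53899 - 108993304 = -109047203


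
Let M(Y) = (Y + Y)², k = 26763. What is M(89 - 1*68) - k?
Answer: -24999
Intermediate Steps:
M(Y) = 4*Y² (M(Y) = (2*Y)² = 4*Y²)
M(89 - 1*68) - k = 4*(89 - 1*68)² - 1*26763 = 4*(89 - 68)² - 26763 = 4*21² - 26763 = 4*441 - 26763 = 1764 - 26763 = -24999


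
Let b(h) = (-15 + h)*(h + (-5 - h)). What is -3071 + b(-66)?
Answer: -2666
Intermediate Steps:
b(h) = 75 - 5*h (b(h) = (-15 + h)*(-5) = 75 - 5*h)
-3071 + b(-66) = -3071 + (75 - 5*(-66)) = -3071 + (75 + 330) = -3071 + 405 = -2666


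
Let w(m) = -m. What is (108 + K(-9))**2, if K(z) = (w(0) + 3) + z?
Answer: 10404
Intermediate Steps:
K(z) = 3 + z (K(z) = (-1*0 + 3) + z = (0 + 3) + z = 3 + z)
(108 + K(-9))**2 = (108 + (3 - 9))**2 = (108 - 6)**2 = 102**2 = 10404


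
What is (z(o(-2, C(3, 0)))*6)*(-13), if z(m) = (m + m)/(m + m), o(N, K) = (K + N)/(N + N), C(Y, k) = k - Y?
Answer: -78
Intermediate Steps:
o(N, K) = (K + N)/(2*N) (o(N, K) = (K + N)/((2*N)) = (K + N)*(1/(2*N)) = (K + N)/(2*N))
z(m) = 1 (z(m) = (2*m)/((2*m)) = (2*m)*(1/(2*m)) = 1)
(z(o(-2, C(3, 0)))*6)*(-13) = (1*6)*(-13) = 6*(-13) = -78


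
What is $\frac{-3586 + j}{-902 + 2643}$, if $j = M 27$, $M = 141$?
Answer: $\frac{221}{1741} \approx 0.12694$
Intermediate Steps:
$j = 3807$ ($j = 141 \cdot 27 = 3807$)
$\frac{-3586 + j}{-902 + 2643} = \frac{-3586 + 3807}{-902 + 2643} = \frac{221}{1741}$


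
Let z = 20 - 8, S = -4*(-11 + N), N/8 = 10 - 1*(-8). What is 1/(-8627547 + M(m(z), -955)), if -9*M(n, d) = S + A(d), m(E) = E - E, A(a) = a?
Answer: -9/77646436 ≈ -1.1591e-7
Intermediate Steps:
N = 144 (N = 8*(10 - 1*(-8)) = 8*(10 + 8) = 8*18 = 144)
S = -532 (S = -4*(-11 + 144) = -4*133 = -532)
z = 12
m(E) = 0
M(n, d) = 532/9 - d/9 (M(n, d) = -(-532 + d)/9 = 532/9 - d/9)
1/(-8627547 + M(m(z), -955)) = 1/(-8627547 + (532/9 - 1/9*(-955))) = 1/(-8627547 + (532/9 + 955/9)) = 1/(-8627547 + 1487/9) = 1/(-77646436/9) = -9/77646436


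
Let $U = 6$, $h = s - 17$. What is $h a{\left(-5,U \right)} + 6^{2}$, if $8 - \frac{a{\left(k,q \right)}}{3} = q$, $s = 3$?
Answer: $-48$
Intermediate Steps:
$h = -14$ ($h = 3 - 17 = -14$)
$a{\left(k,q \right)} = 24 - 3 q$
$h a{\left(-5,U \right)} + 6^{2} = - 14 \left(24 - 18\right) + 6^{2} = - 14 \left(24 - 18\right) + 36 = \left(-14\right) 6 + 36 = -84 + 36 = -48$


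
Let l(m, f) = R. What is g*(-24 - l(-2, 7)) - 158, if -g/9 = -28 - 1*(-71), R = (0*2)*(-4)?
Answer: 9130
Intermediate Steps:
R = 0 (R = 0*(-4) = 0)
l(m, f) = 0
g = -387 (g = -9*(-28 - 1*(-71)) = -9*(-28 + 71) = -9*43 = -387)
g*(-24 - l(-2, 7)) - 158 = -387*(-24 - 1*0) - 158 = -387*(-24 + 0) - 158 = -387*(-24) - 158 = 9288 - 158 = 9130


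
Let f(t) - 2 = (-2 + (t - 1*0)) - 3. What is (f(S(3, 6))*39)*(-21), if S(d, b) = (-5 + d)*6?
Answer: 12285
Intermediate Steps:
S(d, b) = -30 + 6*d
f(t) = -3 + t (f(t) = 2 + ((-2 + (t - 1*0)) - 3) = 2 + ((-2 + (t + 0)) - 3) = 2 + ((-2 + t) - 3) = 2 + (-5 + t) = -3 + t)
(f(S(3, 6))*39)*(-21) = ((-3 + (-30 + 6*3))*39)*(-21) = ((-3 + (-30 + 18))*39)*(-21) = ((-3 - 12)*39)*(-21) = -15*39*(-21) = -585*(-21) = 12285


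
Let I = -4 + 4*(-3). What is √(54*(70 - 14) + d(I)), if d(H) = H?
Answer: 8*√47 ≈ 54.845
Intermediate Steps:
I = -16 (I = -4 - 12 = -16)
√(54*(70 - 14) + d(I)) = √(54*(70 - 14) - 16) = √(54*56 - 16) = √(3024 - 16) = √3008 = 8*√47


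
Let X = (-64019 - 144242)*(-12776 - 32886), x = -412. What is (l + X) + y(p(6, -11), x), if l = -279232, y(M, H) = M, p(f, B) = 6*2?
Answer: 9509334562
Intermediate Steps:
p(f, B) = 12
X = 9509613782 (X = -208261*(-45662) = 9509613782)
(l + X) + y(p(6, -11), x) = (-279232 + 9509613782) + 12 = 9509334550 + 12 = 9509334562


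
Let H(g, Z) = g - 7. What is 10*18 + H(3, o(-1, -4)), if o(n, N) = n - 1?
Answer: 176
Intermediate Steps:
o(n, N) = -1 + n
H(g, Z) = -7 + g
10*18 + H(3, o(-1, -4)) = 10*18 + (-7 + 3) = 180 - 4 = 176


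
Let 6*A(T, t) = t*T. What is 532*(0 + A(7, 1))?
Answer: 1862/3 ≈ 620.67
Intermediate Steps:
A(T, t) = T*t/6 (A(T, t) = (t*T)/6 = (T*t)/6 = T*t/6)
532*(0 + A(7, 1)) = 532*(0 + (⅙)*7*1) = 532*(0 + 7/6) = 532*(7/6) = 1862/3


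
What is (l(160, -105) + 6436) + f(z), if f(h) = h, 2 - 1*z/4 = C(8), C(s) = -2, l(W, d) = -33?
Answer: 6419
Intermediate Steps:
z = 16 (z = 8 - 4*(-2) = 8 + 8 = 16)
(l(160, -105) + 6436) + f(z) = (-33 + 6436) + 16 = 6403 + 16 = 6419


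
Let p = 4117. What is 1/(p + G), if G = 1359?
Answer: 1/5476 ≈ 0.00018262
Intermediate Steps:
1/(p + G) = 1/(4117 + 1359) = 1/5476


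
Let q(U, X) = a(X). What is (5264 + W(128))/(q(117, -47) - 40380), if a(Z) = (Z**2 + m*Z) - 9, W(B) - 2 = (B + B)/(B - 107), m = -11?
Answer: -110842/790923 ≈ -0.14014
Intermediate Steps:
W(B) = 2 + 2*B/(-107 + B) (W(B) = 2 + (B + B)/(B - 107) = 2 + (2*B)/(-107 + B) = 2 + 2*B/(-107 + B))
a(Z) = -9 + Z**2 - 11*Z (a(Z) = (Z**2 - 11*Z) - 9 = -9 + Z**2 - 11*Z)
q(U, X) = -9 + X**2 - 11*X
(5264 + W(128))/(q(117, -47) - 40380) = (5264 + 2*(-107 + 2*128)/(-107 + 128))/((-9 + (-47)**2 - 11*(-47)) - 40380) = (5264 + 2*(-107 + 256)/21)/((-9 + 2209 + 517) - 40380) = (5264 + 2*(1/21)*149)/(2717 - 40380) = (5264 + 298/21)/(-37663) = (110842/21)*(-1/37663) = -110842/790923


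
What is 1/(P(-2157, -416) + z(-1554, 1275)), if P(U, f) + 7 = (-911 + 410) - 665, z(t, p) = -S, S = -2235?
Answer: 1/1062 ≈ 0.00094162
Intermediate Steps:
z(t, p) = 2235 (z(t, p) = -1*(-2235) = 2235)
P(U, f) = -1173 (P(U, f) = -7 + ((-911 + 410) - 665) = -7 + (-501 - 665) = -7 - 1166 = -1173)
1/(P(-2157, -416) + z(-1554, 1275)) = 1/(-1173 + 2235) = 1/1062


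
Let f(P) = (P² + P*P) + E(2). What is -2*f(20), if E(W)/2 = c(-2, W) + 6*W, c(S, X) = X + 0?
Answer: -1656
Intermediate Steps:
c(S, X) = X
E(W) = 14*W (E(W) = 2*(W + 6*W) = 2*(7*W) = 14*W)
f(P) = 28 + 2*P² (f(P) = (P² + P*P) + 14*2 = (P² + P²) + 28 = 2*P² + 28 = 28 + 2*P²)
-2*f(20) = -2*(28 + 2*20²) = -2*(28 + 2*400) = -2*(28 + 800) = -2*828 = -1656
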